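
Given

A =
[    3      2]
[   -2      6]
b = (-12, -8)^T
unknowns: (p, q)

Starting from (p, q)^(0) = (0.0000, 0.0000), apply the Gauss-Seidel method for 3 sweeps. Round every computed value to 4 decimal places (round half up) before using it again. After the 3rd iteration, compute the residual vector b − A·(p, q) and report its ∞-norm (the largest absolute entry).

Iteration 1:
  p = (-12 - (2)·0.0000) / (3) = -4.0000
  q = (-8 - (-2)·-4.0000) / (6) = -2.6667
Iteration 2:
  p = (-12 - (2)·-2.6667) / (3) = -2.2222
  q = (-8 - (-2)·-2.2222) / (6) = -2.0741
Iteration 3:
  p = (-12 - (2)·-2.0741) / (3) = -2.6173
  q = (-8 - (-2)·-2.6173) / (6) = -2.2058
Residual b − A·x = (0.2635, 0.0002); ∞-norm = 0.2635

0.2635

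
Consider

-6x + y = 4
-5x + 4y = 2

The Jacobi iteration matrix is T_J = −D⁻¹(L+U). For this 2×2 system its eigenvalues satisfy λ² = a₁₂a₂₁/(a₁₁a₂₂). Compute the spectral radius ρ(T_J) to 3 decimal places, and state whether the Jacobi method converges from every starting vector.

a₁₂a₂₁/(a₁₁a₂₂) = (1)·(-5) / ((-6)·(4)) = 0.208333
ρ = √|0.208333| = √0.208333 = 0.456
ρ < 1, so Jacobi converges

0.456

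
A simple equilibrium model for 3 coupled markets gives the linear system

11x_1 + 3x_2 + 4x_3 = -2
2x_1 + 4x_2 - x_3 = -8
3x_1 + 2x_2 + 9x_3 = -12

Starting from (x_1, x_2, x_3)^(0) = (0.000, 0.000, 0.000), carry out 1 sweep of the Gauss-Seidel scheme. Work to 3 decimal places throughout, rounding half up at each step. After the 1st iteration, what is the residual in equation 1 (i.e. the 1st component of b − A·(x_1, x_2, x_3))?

9.121

Iteration 1:
  x_1 = (-2 - (3)·0.000 - (4)·0.000) / (11) = -0.182
  x_2 = (-8 - (2)·-0.182 - (-1)·0.000) / (4) = -1.909
  x_3 = (-12 - (3)·-0.182 - (2)·-1.909) / (9) = -0.848
Residual b − A·x = (9.121, -0.848, -0.004)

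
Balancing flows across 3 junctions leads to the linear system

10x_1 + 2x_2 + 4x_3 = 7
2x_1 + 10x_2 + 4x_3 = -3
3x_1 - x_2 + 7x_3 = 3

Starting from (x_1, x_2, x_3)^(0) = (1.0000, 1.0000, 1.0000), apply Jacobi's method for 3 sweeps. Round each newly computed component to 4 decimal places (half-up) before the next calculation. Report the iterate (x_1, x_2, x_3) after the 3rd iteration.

(0.6726, -0.5674, 0.0221)

Iteration 1:
  x_1 = (7 - (2)·1.0000 - (4)·1.0000) / (10) = 0.1000
  x_2 = (-3 - (2)·1.0000 - (4)·1.0000) / (10) = -0.9000
  x_3 = (3 - (3)·1.0000 - (-1)·1.0000) / (7) = 0.1429
Iteration 2:
  x_1 = (7 - (2)·-0.9000 - (4)·0.1429) / (10) = 0.8228
  x_2 = (-3 - (2)·0.1000 - (4)·0.1429) / (10) = -0.3772
  x_3 = (3 - (3)·0.1000 - (-1)·-0.9000) / (7) = 0.2571
Iteration 3:
  x_1 = (7 - (2)·-0.3772 - (4)·0.2571) / (10) = 0.6726
  x_2 = (-3 - (2)·0.8228 - (4)·0.2571) / (10) = -0.5674
  x_3 = (3 - (3)·0.8228 - (-1)·-0.3772) / (7) = 0.0221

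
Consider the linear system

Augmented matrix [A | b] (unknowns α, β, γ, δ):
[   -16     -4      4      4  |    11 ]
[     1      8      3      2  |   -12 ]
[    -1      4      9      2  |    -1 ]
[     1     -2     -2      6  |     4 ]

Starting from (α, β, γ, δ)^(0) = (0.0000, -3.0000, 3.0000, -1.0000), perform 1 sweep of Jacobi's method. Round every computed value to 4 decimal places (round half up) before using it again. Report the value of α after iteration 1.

Iteration 1:
  α = (11 - (-4)·-3.0000 - (4)·3.0000 - (4)·-1.0000) / (-16) = 0.5625
  β = (-12 - (1)·0.0000 - (3)·3.0000 - (2)·-1.0000) / (8) = -2.3750
  γ = (-1 - (-1)·0.0000 - (4)·-3.0000 - (2)·-1.0000) / (9) = 1.4444
  δ = (4 - (1)·0.0000 - (-2)·-3.0000 - (-2)·3.0000) / (6) = 0.6667

0.5625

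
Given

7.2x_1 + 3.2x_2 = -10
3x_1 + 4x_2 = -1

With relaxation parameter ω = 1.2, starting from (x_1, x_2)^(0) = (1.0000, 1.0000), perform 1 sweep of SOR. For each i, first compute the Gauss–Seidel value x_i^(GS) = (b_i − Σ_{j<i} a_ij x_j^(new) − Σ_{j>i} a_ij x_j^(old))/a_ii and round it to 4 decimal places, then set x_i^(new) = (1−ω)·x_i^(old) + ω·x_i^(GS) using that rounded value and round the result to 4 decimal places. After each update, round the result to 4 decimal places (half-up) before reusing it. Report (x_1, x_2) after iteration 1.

Iteration 1:
  x_1: GS value = (-10 - (3.2)·1.0000) / (7.2) = -1.8333;  x_1 ← (1−ω)·1.0000 + ω·-1.8333 = -2.4000
  x_2: GS value = (-1 - (3)·-2.4000) / (4) = 1.5500;  x_2 ← (1−ω)·1.0000 + ω·1.5500 = 1.6600

(-2.4000, 1.6600)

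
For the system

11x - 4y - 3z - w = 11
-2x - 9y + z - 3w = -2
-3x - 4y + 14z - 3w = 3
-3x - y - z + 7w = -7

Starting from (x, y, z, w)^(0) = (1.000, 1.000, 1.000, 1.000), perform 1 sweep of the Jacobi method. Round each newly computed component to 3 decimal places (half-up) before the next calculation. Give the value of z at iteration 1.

0.929

Iteration 1:
  x = (11 - (-4)·1.000 - (-3)·1.000 - (-1)·1.000) / (11) = 1.727
  y = (-2 - (-2)·1.000 - (1)·1.000 - (-3)·1.000) / (-9) = -0.222
  z = (3 - (-3)·1.000 - (-4)·1.000 - (-3)·1.000) / (14) = 0.929
  w = (-7 - (-3)·1.000 - (-1)·1.000 - (-1)·1.000) / (7) = -0.286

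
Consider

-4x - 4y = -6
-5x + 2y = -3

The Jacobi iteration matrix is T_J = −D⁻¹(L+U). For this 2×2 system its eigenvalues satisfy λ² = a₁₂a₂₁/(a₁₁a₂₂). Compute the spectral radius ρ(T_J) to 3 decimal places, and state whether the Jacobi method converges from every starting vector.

1.581

a₁₂a₂₁/(a₁₁a₂₂) = (-4)·(-5) / ((-4)·(2)) = -2.500000
ρ = √|-2.500000| = √2.500000 = 1.581
ρ > 1, so Jacobi diverges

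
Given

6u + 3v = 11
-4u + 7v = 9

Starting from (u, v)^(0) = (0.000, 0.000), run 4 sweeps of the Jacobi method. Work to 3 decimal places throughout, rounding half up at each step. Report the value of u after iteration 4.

Iteration 1:
  u = (11 - (3)·0.000) / (6) = 1.833
  v = (9 - (-4)·0.000) / (7) = 1.286
Iteration 2:
  u = (11 - (3)·1.286) / (6) = 1.190
  v = (9 - (-4)·1.833) / (7) = 2.333
Iteration 3:
  u = (11 - (3)·2.333) / (6) = 0.667
  v = (9 - (-4)·1.190) / (7) = 1.966
Iteration 4:
  u = (11 - (3)·1.966) / (6) = 0.850
  v = (9 - (-4)·0.667) / (7) = 1.667

0.850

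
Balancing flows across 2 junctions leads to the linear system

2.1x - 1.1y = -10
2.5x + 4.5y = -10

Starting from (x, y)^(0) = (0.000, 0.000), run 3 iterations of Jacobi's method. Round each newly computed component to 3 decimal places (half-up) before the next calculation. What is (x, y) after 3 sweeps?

Iteration 1:
  x = (-10 - (-1.1)·0.000) / (2.1) = -4.762
  y = (-10 - (2.5)·0.000) / (4.5) = -2.222
Iteration 2:
  x = (-10 - (-1.1)·-2.222) / (2.1) = -5.926
  y = (-10 - (2.5)·-4.762) / (4.5) = 0.423
Iteration 3:
  x = (-10 - (-1.1)·0.423) / (2.1) = -4.540
  y = (-10 - (2.5)·-5.926) / (4.5) = 1.070

(-4.540, 1.070)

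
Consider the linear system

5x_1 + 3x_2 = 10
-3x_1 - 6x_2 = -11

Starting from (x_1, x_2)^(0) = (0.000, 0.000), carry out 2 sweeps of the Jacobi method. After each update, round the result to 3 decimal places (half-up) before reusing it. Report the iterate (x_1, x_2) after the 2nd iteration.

(0.900, 0.833)

Iteration 1:
  x_1 = (10 - (3)·0.000) / (5) = 2.000
  x_2 = (-11 - (-3)·0.000) / (-6) = 1.833
Iteration 2:
  x_1 = (10 - (3)·1.833) / (5) = 0.900
  x_2 = (-11 - (-3)·2.000) / (-6) = 0.833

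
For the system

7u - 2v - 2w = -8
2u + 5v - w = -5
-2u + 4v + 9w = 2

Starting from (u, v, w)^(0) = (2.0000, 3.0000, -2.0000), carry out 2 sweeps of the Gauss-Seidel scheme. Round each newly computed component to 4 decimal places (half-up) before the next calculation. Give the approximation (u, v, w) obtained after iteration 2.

Iteration 1:
  u = (-8 - (-2)·3.0000 - (-2)·-2.0000) / (7) = -0.8571
  v = (-5 - (2)·-0.8571 - (-1)·-2.0000) / (5) = -1.0572
  w = (2 - (-2)·-0.8571 - (4)·-1.0572) / (9) = 0.5016
Iteration 2:
  u = (-8 - (-2)·-1.0572 - (-2)·0.5016) / (7) = -1.3016
  v = (-5 - (2)·-1.3016 - (-1)·0.5016) / (5) = -0.3790
  w = (2 - (-2)·-1.3016 - (4)·-0.3790) / (9) = 0.1014

(-1.3016, -0.3790, 0.1014)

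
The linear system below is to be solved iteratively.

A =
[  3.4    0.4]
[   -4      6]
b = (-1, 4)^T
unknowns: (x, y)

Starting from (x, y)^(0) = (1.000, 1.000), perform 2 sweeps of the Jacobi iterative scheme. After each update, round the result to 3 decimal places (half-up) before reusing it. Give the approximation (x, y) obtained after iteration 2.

(-0.451, 0.392)

Iteration 1:
  x = (-1 - (0.4)·1.000) / (3.4) = -0.412
  y = (4 - (-4)·1.000) / (6) = 1.333
Iteration 2:
  x = (-1 - (0.4)·1.333) / (3.4) = -0.451
  y = (4 - (-4)·-0.412) / (6) = 0.392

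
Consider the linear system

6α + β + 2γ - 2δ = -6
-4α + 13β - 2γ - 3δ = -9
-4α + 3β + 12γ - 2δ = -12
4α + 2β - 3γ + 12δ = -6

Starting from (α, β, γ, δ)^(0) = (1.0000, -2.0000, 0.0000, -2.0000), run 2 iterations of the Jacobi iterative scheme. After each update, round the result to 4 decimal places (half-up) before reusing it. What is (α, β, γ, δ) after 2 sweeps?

(-0.8590, -1.2949, -1.3162, -0.0395)

Iteration 1:
  α = (-6 - (1)·-2.0000 - (2)·0.0000 - (-2)·-2.0000) / (6) = -1.3333
  β = (-9 - (-4)·1.0000 - (-2)·0.0000 - (-3)·-2.0000) / (13) = -0.8462
  γ = (-12 - (-4)·1.0000 - (3)·-2.0000 - (-2)·-2.0000) / (12) = -0.5000
  δ = (-6 - (4)·1.0000 - (2)·-2.0000 - (-3)·0.0000) / (12) = -0.5000
Iteration 2:
  α = (-6 - (1)·-0.8462 - (2)·-0.5000 - (-2)·-0.5000) / (6) = -0.8590
  β = (-9 - (-4)·-1.3333 - (-2)·-0.5000 - (-3)·-0.5000) / (13) = -1.2949
  γ = (-12 - (-4)·-1.3333 - (3)·-0.8462 - (-2)·-0.5000) / (12) = -1.3162
  δ = (-6 - (4)·-1.3333 - (2)·-0.8462 - (-3)·-0.5000) / (12) = -0.0395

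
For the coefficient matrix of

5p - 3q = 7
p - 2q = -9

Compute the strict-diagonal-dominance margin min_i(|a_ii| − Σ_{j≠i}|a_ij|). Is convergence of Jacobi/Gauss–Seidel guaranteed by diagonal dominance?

row 1: |5| − (3) = 2
row 2: |-2| − (1) = 1
minimum over rows = 1 → strictly diagonally dominant (convergence guaranteed)

1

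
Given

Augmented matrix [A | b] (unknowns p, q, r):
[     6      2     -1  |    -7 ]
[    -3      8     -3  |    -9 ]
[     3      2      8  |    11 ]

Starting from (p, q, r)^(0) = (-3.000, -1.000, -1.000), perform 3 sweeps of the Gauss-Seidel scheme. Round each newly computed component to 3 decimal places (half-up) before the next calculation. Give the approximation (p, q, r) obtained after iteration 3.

Iteration 1:
  p = (-7 - (2)·-1.000 - (-1)·-1.000) / (6) = -1.000
  q = (-9 - (-3)·-1.000 - (-3)·-1.000) / (8) = -1.875
  r = (11 - (3)·-1.000 - (2)·-1.875) / (8) = 2.219
Iteration 2:
  p = (-7 - (2)·-1.875 - (-1)·2.219) / (6) = -0.172
  q = (-9 - (-3)·-0.172 - (-3)·2.219) / (8) = -0.357
  r = (11 - (3)·-0.172 - (2)·-0.357) / (8) = 1.529
Iteration 3:
  p = (-7 - (2)·-0.357 - (-1)·1.529) / (6) = -0.793
  q = (-9 - (-3)·-0.793 - (-3)·1.529) / (8) = -0.849
  r = (11 - (3)·-0.793 - (2)·-0.849) / (8) = 1.885

(-0.793, -0.849, 1.885)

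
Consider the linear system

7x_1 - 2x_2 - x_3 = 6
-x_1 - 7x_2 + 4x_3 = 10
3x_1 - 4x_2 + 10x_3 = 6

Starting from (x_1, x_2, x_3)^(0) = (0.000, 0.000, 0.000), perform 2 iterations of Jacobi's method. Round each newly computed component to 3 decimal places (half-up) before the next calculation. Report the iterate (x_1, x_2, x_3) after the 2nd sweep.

Iteration 1:
  x_1 = (6 - (-2)·0.000 - (-1)·0.000) / (7) = 0.857
  x_2 = (10 - (-1)·0.000 - (4)·0.000) / (-7) = -1.429
  x_3 = (6 - (3)·0.000 - (-4)·0.000) / (10) = 0.600
Iteration 2:
  x_1 = (6 - (-2)·-1.429 - (-1)·0.600) / (7) = 0.535
  x_2 = (10 - (-1)·0.857 - (4)·0.600) / (-7) = -1.208
  x_3 = (6 - (3)·0.857 - (-4)·-1.429) / (10) = -0.229

(0.535, -1.208, -0.229)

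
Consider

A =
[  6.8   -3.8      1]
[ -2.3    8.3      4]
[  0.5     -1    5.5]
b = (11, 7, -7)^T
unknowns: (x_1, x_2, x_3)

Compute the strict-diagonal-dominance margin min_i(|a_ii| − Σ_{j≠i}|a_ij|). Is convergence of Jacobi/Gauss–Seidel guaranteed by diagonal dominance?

row 1: |6.8| − (3.8+1) = 2
row 2: |8.3| − (2.3+4) = 2
row 3: |5.5| − (0.5+1) = 4
minimum over rows = 2 → strictly diagonally dominant (convergence guaranteed)

2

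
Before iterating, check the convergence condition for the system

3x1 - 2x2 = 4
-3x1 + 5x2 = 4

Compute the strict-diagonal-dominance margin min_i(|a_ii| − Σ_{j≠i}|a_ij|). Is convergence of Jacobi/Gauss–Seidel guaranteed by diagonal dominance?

row 1: |3| − (2) = 1
row 2: |5| − (3) = 2
minimum over rows = 1 → strictly diagonally dominant (convergence guaranteed)

1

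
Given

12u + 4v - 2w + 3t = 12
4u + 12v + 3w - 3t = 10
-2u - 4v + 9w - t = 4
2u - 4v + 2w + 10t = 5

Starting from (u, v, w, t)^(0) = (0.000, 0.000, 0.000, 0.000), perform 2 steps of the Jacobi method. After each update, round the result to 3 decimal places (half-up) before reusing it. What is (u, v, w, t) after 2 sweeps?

(0.671, 0.514, 1.092, 0.544)

Iteration 1:
  u = (12 - (4)·0.000 - (-2)·0.000 - (3)·0.000) / (12) = 1.000
  v = (10 - (4)·0.000 - (3)·0.000 - (-3)·0.000) / (12) = 0.833
  w = (4 - (-2)·0.000 - (-4)·0.000 - (-1)·0.000) / (9) = 0.444
  t = (5 - (2)·0.000 - (-4)·0.000 - (2)·0.000) / (10) = 0.500
Iteration 2:
  u = (12 - (4)·0.833 - (-2)·0.444 - (3)·0.500) / (12) = 0.671
  v = (10 - (4)·1.000 - (3)·0.444 - (-3)·0.500) / (12) = 0.514
  w = (4 - (-2)·1.000 - (-4)·0.833 - (-1)·0.500) / (9) = 1.092
  t = (5 - (2)·1.000 - (-4)·0.833 - (2)·0.444) / (10) = 0.544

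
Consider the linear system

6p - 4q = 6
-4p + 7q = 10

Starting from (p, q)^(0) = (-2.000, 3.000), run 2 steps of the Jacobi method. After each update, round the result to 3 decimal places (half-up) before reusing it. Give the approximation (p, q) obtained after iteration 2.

(1.191, 3.143)

Iteration 1:
  p = (6 - (-4)·3.000) / (6) = 3.000
  q = (10 - (-4)·-2.000) / (7) = 0.286
Iteration 2:
  p = (6 - (-4)·0.286) / (6) = 1.191
  q = (10 - (-4)·3.000) / (7) = 3.143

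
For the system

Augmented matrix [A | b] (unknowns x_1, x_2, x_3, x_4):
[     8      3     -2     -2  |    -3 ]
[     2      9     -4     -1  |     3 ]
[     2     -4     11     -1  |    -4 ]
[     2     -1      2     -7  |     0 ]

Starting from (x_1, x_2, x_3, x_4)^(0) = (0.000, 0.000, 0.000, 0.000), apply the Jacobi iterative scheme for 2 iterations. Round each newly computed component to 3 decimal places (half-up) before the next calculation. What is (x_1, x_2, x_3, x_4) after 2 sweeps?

(-0.591, 0.255, -0.174, -0.259)

Iteration 1:
  x_1 = (-3 - (3)·0.000 - (-2)·0.000 - (-2)·0.000) / (8) = -0.375
  x_2 = (3 - (2)·0.000 - (-4)·0.000 - (-1)·0.000) / (9) = 0.333
  x_3 = (-4 - (2)·0.000 - (-4)·0.000 - (-1)·0.000) / (11) = -0.364
  x_4 = (0 - (2)·0.000 - (-1)·0.000 - (2)·0.000) / (-7) = 0.000
Iteration 2:
  x_1 = (-3 - (3)·0.333 - (-2)·-0.364 - (-2)·0.000) / (8) = -0.591
  x_2 = (3 - (2)·-0.375 - (-4)·-0.364 - (-1)·0.000) / (9) = 0.255
  x_3 = (-4 - (2)·-0.375 - (-4)·0.333 - (-1)·0.000) / (11) = -0.174
  x_4 = (0 - (2)·-0.375 - (-1)·0.333 - (2)·-0.364) / (-7) = -0.259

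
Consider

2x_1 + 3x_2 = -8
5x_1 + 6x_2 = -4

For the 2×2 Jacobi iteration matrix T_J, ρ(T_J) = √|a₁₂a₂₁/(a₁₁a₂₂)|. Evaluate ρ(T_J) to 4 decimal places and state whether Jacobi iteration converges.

a₁₂a₂₁/(a₁₁a₂₂) = (3)·(5) / ((2)·(6)) = 1.250000
ρ = √|1.250000| = √1.250000 = 1.1180
ρ > 1, so Jacobi diverges

1.1180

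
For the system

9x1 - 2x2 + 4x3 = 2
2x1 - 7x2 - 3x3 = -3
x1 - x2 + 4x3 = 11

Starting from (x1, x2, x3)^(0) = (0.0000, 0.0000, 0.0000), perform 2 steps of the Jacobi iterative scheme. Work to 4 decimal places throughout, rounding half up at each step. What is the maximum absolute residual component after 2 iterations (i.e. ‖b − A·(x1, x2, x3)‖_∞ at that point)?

Iteration 1:
  x1 = (2 - (-2)·0.0000 - (4)·0.0000) / (9) = 0.2222
  x2 = (-3 - (2)·0.0000 - (-3)·0.0000) / (-7) = 0.4286
  x3 = (11 - (1)·0.0000 - (-1)·0.0000) / (4) = 2.7500
Iteration 2:
  x1 = (2 - (-2)·0.4286 - (4)·2.7500) / (9) = -0.9048
  x2 = (-3 - (2)·0.2222 - (-3)·2.7500) / (-7) = -0.6865
  x3 = (11 - (1)·0.2222 - (-1)·0.4286) / (4) = 2.8016
Residual b − A·x = (-2.4362, 2.4089, 0.0119); ∞-norm = 2.4362

2.4362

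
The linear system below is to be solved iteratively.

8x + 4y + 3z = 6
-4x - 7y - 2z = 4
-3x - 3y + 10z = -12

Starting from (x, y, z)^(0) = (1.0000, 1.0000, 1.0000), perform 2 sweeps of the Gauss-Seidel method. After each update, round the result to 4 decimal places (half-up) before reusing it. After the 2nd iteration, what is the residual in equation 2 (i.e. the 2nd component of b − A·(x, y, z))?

0.8917

Iteration 1:
  x = (6 - (4)·1.0000 - (3)·1.0000) / (8) = -0.1250
  y = (4 - (-4)·-0.1250 - (-2)·1.0000) / (-7) = -0.7857
  z = (-12 - (-3)·-0.1250 - (-3)·-0.7857) / (10) = -1.4732
Iteration 2:
  x = (6 - (4)·-0.7857 - (3)·-1.4732) / (8) = 1.6953
  y = (4 - (-4)·1.6953 - (-2)·-1.4732) / (-7) = -1.1193
  z = (-12 - (-3)·1.6953 - (-3)·-1.1193) / (10) = -1.0272
Residual b − A·x = (-0.0036, 0.8917, 0.0000)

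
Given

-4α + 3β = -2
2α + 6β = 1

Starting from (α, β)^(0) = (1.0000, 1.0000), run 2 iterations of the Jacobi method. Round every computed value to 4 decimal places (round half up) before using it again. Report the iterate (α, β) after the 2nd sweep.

Iteration 1:
  α = (-2 - (3)·1.0000) / (-4) = 1.2500
  β = (1 - (2)·1.0000) / (6) = -0.1667
Iteration 2:
  α = (-2 - (3)·-0.1667) / (-4) = 0.3750
  β = (1 - (2)·1.2500) / (6) = -0.2500

(0.3750, -0.2500)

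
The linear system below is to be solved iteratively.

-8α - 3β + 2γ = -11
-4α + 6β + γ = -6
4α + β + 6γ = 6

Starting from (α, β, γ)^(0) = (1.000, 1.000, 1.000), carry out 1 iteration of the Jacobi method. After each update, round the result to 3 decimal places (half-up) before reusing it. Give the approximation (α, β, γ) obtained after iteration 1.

(1.250, -0.500, 0.167)

Iteration 1:
  α = (-11 - (-3)·1.000 - (2)·1.000) / (-8) = 1.250
  β = (-6 - (-4)·1.000 - (1)·1.000) / (6) = -0.500
  γ = (6 - (4)·1.000 - (1)·1.000) / (6) = 0.167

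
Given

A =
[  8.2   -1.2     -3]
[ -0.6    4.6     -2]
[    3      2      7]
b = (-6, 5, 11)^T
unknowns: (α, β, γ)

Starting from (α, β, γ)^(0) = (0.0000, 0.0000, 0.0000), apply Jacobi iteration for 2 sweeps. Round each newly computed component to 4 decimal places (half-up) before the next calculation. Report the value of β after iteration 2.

Iteration 1:
  α = (-6 - (-1.2)·0.0000 - (-3)·0.0000) / (8.2) = -0.7317
  β = (5 - (-0.6)·0.0000 - (-2)·0.0000) / (4.6) = 1.0870
  γ = (11 - (3)·0.0000 - (2)·0.0000) / (7) = 1.5714
Iteration 2:
  α = (-6 - (-1.2)·1.0870 - (-3)·1.5714) / (8.2) = 0.0023
  β = (5 - (-0.6)·-0.7317 - (-2)·1.5714) / (4.6) = 1.6747
  γ = (11 - (3)·-0.7317 - (2)·1.0870) / (7) = 1.5744

1.6747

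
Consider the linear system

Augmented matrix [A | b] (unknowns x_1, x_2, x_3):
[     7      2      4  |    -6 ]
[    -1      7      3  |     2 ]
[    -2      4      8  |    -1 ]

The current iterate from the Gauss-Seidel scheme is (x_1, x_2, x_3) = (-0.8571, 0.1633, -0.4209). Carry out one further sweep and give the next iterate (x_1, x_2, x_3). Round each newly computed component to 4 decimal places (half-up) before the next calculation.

(-0.6633, 0.3713, -0.4765)

One sweep:
  x_1 = (-6 - (2)·0.1633 - (4)·-0.4209) / (7) = -0.6633
  x_2 = (2 - (-1)·-0.6633 - (3)·-0.4209) / (7) = 0.3713
  x_3 = (-1 - (-2)·-0.6633 - (4)·0.3713) / (8) = -0.4765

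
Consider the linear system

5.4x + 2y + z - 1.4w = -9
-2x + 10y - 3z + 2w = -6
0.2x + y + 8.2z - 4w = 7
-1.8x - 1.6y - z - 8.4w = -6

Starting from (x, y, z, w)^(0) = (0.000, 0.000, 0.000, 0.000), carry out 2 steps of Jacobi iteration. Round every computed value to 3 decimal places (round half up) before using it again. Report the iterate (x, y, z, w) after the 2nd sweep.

(-1.417, -0.820, 1.316, 1.084)

Iteration 1:
  x = (-9 - (2)·0.000 - (1)·0.000 - (-1.4)·0.000) / (5.4) = -1.667
  y = (-6 - (-2)·0.000 - (-3)·0.000 - (2)·0.000) / (10) = -0.600
  z = (7 - (0.2)·0.000 - (1)·0.000 - (-4)·0.000) / (8.2) = 0.854
  w = (-6 - (-1.8)·0.000 - (-1.6)·0.000 - (-1)·0.000) / (-8.4) = 0.714
Iteration 2:
  x = (-9 - (2)·-0.600 - (1)·0.854 - (-1.4)·0.714) / (5.4) = -1.417
  y = (-6 - (-2)·-1.667 - (-3)·0.854 - (2)·0.714) / (10) = -0.820
  z = (7 - (0.2)·-1.667 - (1)·-0.600 - (-4)·0.714) / (8.2) = 1.316
  w = (-6 - (-1.8)·-1.667 - (-1.6)·-0.600 - (-1)·0.854) / (-8.4) = 1.084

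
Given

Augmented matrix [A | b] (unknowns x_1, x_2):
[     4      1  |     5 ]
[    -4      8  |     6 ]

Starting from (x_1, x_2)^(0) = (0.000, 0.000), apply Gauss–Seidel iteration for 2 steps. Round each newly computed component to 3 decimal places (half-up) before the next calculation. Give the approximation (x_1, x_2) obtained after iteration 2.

(0.906, 1.203)

Iteration 1:
  x_1 = (5 - (1)·0.000) / (4) = 1.250
  x_2 = (6 - (-4)·1.250) / (8) = 1.375
Iteration 2:
  x_1 = (5 - (1)·1.375) / (4) = 0.906
  x_2 = (6 - (-4)·0.906) / (8) = 1.203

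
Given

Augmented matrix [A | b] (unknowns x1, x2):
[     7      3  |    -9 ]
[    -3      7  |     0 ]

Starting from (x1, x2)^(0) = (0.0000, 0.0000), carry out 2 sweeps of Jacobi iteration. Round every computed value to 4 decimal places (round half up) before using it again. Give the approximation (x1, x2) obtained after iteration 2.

(-1.2857, -0.5510)

Iteration 1:
  x1 = (-9 - (3)·0.0000) / (7) = -1.2857
  x2 = (0 - (-3)·0.0000) / (7) = 0.0000
Iteration 2:
  x1 = (-9 - (3)·0.0000) / (7) = -1.2857
  x2 = (0 - (-3)·-1.2857) / (7) = -0.5510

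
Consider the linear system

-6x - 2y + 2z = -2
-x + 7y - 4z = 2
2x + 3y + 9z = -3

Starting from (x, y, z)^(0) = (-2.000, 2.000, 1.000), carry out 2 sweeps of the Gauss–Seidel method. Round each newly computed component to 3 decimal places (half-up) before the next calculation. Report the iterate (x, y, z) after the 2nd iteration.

(-0.159, -0.091, -0.268)

Iteration 1:
  x = (-2 - (-2)·2.000 - (2)·1.000) / (-6) = 0.000
  y = (2 - (-1)·0.000 - (-4)·1.000) / (7) = 0.857
  z = (-3 - (2)·0.000 - (3)·0.857) / (9) = -0.619
Iteration 2:
  x = (-2 - (-2)·0.857 - (2)·-0.619) / (-6) = -0.159
  y = (2 - (-1)·-0.159 - (-4)·-0.619) / (7) = -0.091
  z = (-3 - (2)·-0.159 - (3)·-0.091) / (9) = -0.268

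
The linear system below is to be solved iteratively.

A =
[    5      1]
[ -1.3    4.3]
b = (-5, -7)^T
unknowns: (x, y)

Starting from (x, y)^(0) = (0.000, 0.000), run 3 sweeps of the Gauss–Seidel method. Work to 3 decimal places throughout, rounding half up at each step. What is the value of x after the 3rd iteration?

-0.637

Iteration 1:
  x = (-5 - (1)·0.000) / (5) = -1.000
  y = (-7 - (-1.3)·-1.000) / (4.3) = -1.930
Iteration 2:
  x = (-5 - (1)·-1.930) / (5) = -0.614
  y = (-7 - (-1.3)·-0.614) / (4.3) = -1.814
Iteration 3:
  x = (-5 - (1)·-1.814) / (5) = -0.637
  y = (-7 - (-1.3)·-0.637) / (4.3) = -1.820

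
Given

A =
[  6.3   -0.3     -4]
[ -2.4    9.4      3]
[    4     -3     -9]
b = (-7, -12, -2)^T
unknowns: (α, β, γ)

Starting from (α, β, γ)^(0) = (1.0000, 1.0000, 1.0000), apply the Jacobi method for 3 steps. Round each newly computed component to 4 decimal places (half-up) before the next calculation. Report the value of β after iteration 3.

Iteration 1:
  α = (-7 - (-0.3)·1.0000 - (-4)·1.0000) / (6.3) = -0.4286
  β = (-12 - (-2.4)·1.0000 - (3)·1.0000) / (9.4) = -1.3404
  γ = (-2 - (4)·1.0000 - (-3)·1.0000) / (-9) = 0.3333
Iteration 2:
  α = (-7 - (-0.3)·-1.3404 - (-4)·0.3333) / (6.3) = -0.9633
  β = (-12 - (-2.4)·-0.4286 - (3)·0.3333) / (9.4) = -1.4924
  γ = (-2 - (4)·-0.4286 - (-3)·-1.3404) / (-9) = 0.4785
Iteration 3:
  α = (-7 - (-0.3)·-1.4924 - (-4)·0.4785) / (6.3) = -0.8784
  β = (-12 - (-2.4)·-0.9633 - (3)·0.4785) / (9.4) = -1.6753
  γ = (-2 - (4)·-0.9633 - (-3)·-1.4924) / (-9) = 0.2916

-1.6753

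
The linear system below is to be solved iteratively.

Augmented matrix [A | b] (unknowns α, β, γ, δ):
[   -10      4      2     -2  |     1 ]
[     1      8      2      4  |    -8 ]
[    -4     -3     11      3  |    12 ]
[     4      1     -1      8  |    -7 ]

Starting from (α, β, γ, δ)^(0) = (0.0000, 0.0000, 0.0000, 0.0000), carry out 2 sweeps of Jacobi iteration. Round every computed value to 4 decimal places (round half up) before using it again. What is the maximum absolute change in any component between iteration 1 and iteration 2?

Iteration 1:
  α = (1 - (4)·0.0000 - (2)·0.0000 - (-2)·0.0000) / (-10) = -0.1000
  β = (-8 - (1)·0.0000 - (2)·0.0000 - (4)·0.0000) / (8) = -1.0000
  γ = (12 - (-4)·0.0000 - (-3)·0.0000 - (3)·0.0000) / (11) = 1.0909
  δ = (-7 - (4)·0.0000 - (1)·0.0000 - (-1)·0.0000) / (8) = -0.8750
Iteration 2:
  α = (1 - (4)·-1.0000 - (2)·1.0909 - (-2)·-0.8750) / (-10) = -0.1068
  β = (-8 - (1)·-0.1000 - (2)·1.0909 - (4)·-0.8750) / (8) = -0.8227
  γ = (12 - (-4)·-0.1000 - (-3)·-1.0000 - (3)·-0.8750) / (11) = 1.0205
  δ = (-7 - (4)·-0.1000 - (1)·-1.0000 - (-1)·1.0909) / (8) = -0.5636
Change: (-0.0068, 0.1773, -0.0704, 0.3114) → max |·| = 0.3114

0.3114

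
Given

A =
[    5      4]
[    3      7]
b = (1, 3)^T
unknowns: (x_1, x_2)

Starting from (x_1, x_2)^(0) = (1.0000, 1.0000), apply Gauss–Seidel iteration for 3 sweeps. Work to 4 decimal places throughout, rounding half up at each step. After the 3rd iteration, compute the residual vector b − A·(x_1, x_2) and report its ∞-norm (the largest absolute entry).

Iteration 1:
  x_1 = (1 - (4)·1.0000) / (5) = -0.6000
  x_2 = (3 - (3)·-0.6000) / (7) = 0.6857
Iteration 2:
  x_1 = (1 - (4)·0.6857) / (5) = -0.3486
  x_2 = (3 - (3)·-0.3486) / (7) = 0.5780
Iteration 3:
  x_1 = (1 - (4)·0.5780) / (5) = -0.2624
  x_2 = (3 - (3)·-0.2624) / (7) = 0.5410
Residual b − A·x = (0.1480, 0.0002); ∞-norm = 0.1480

0.1480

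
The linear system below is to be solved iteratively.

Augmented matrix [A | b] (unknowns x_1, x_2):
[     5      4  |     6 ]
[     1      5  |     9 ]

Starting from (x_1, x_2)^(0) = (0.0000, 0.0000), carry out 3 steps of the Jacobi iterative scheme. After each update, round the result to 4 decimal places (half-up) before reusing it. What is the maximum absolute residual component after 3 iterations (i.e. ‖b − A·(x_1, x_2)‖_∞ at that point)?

Iteration 1:
  x_1 = (6 - (4)·0.0000) / (5) = 1.2000
  x_2 = (9 - (1)·0.0000) / (5) = 1.8000
Iteration 2:
  x_1 = (6 - (4)·1.8000) / (5) = -0.2400
  x_2 = (9 - (1)·1.2000) / (5) = 1.5600
Iteration 3:
  x_1 = (6 - (4)·1.5600) / (5) = -0.0480
  x_2 = (9 - (1)·-0.2400) / (5) = 1.8480
Residual b − A·x = (-1.1520, -0.1920); ∞-norm = 1.1520

1.1520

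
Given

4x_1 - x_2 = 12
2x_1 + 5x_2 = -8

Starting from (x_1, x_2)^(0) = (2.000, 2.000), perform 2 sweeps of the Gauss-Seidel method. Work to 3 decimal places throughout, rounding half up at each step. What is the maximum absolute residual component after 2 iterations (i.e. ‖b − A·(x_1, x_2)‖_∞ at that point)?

Iteration 1:
  x_1 = (12 - (-1)·2.000) / (4) = 3.500
  x_2 = (-8 - (2)·3.500) / (5) = -3.000
Iteration 2:
  x_1 = (12 - (-1)·-3.000) / (4) = 2.250
  x_2 = (-8 - (2)·2.250) / (5) = -2.500
Residual b − A·x = (0.500, 0.000); ∞-norm = 0.500

0.500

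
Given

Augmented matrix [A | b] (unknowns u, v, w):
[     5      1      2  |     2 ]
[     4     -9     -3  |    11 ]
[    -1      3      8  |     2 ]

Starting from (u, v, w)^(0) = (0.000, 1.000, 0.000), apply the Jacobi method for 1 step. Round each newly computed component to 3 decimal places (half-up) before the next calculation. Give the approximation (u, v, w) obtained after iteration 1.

(0.200, -1.222, -0.125)

Iteration 1:
  u = (2 - (1)·1.000 - (2)·0.000) / (5) = 0.200
  v = (11 - (4)·0.000 - (-3)·0.000) / (-9) = -1.222
  w = (2 - (-1)·0.000 - (3)·1.000) / (8) = -0.125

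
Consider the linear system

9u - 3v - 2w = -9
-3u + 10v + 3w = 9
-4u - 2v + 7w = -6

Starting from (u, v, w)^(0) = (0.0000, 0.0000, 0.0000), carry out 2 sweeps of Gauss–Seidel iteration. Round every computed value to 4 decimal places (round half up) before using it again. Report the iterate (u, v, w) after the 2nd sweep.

(-1.0794, 0.9533, -1.2016)

Iteration 1:
  u = (-9 - (-3)·0.0000 - (-2)·0.0000) / (9) = -1.0000
  v = (9 - (-3)·-1.0000 - (3)·0.0000) / (10) = 0.6000
  w = (-6 - (-4)·-1.0000 - (-2)·0.6000) / (7) = -1.2571
Iteration 2:
  u = (-9 - (-3)·0.6000 - (-2)·-1.2571) / (9) = -1.0794
  v = (9 - (-3)·-1.0794 - (3)·-1.2571) / (10) = 0.9533
  w = (-6 - (-4)·-1.0794 - (-2)·0.9533) / (7) = -1.2016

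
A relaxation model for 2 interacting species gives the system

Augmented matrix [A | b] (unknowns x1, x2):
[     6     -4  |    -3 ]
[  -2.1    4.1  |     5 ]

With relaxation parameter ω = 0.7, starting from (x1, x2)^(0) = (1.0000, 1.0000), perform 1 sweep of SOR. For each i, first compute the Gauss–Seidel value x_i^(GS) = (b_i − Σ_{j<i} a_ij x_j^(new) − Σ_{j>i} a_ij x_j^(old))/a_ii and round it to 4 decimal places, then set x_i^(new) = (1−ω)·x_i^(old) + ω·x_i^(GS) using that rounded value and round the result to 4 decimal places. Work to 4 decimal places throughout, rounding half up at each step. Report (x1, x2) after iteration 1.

(0.4167, 1.3030)

Iteration 1:
  x1: GS value = (-3 - (-4)·1.0000) / (6) = 0.1667;  x1 ← (1−ω)·1.0000 + ω·0.1667 = 0.4167
  x2: GS value = (5 - (-2.1)·0.4167) / (4.1) = 1.4329;  x2 ← (1−ω)·1.0000 + ω·1.4329 = 1.3030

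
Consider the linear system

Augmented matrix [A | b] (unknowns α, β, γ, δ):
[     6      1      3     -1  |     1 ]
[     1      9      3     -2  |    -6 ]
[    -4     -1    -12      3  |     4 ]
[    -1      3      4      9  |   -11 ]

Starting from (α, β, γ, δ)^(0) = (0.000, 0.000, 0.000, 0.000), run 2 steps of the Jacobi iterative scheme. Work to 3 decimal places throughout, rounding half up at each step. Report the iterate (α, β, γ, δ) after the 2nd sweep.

(0.241, -0.846, -0.639, -0.833)

Iteration 1:
  α = (1 - (1)·0.000 - (3)·0.000 - (-1)·0.000) / (6) = 0.167
  β = (-6 - (1)·0.000 - (3)·0.000 - (-2)·0.000) / (9) = -0.667
  γ = (4 - (-4)·0.000 - (-1)·0.000 - (3)·0.000) / (-12) = -0.333
  δ = (-11 - (-1)·0.000 - (3)·0.000 - (4)·0.000) / (9) = -1.222
Iteration 2:
  α = (1 - (1)·-0.667 - (3)·-0.333 - (-1)·-1.222) / (6) = 0.241
  β = (-6 - (1)·0.167 - (3)·-0.333 - (-2)·-1.222) / (9) = -0.846
  γ = (4 - (-4)·0.167 - (-1)·-0.667 - (3)·-1.222) / (-12) = -0.639
  δ = (-11 - (-1)·0.167 - (3)·-0.667 - (4)·-0.333) / (9) = -0.833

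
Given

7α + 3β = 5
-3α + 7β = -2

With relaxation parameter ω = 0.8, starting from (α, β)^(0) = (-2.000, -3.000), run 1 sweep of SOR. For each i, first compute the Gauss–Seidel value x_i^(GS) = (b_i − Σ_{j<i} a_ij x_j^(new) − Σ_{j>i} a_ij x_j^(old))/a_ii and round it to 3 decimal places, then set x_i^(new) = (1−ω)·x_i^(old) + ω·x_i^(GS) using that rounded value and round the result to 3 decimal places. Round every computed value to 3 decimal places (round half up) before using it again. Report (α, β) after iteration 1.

(1.200, -0.417)

Iteration 1:
  α: GS value = (5 - (3)·-3.000) / (7) = 2.000;  α ← (1−ω)·-2.000 + ω·2.000 = 1.200
  β: GS value = (-2 - (-3)·1.200) / (7) = 0.229;  β ← (1−ω)·-3.000 + ω·0.229 = -0.417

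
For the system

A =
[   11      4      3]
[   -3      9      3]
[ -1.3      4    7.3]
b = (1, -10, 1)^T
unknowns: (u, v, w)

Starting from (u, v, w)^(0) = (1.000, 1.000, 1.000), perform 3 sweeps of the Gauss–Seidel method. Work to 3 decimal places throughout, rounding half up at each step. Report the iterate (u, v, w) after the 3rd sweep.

(0.307, -1.313, 0.911)

Iteration 1:
  u = (1 - (4)·1.000 - (3)·1.000) / (11) = -0.545
  v = (-10 - (-3)·-0.545 - (3)·1.000) / (9) = -1.626
  w = (1 - (-1.3)·-0.545 - (4)·-1.626) / (7.3) = 0.931
Iteration 2:
  u = (1 - (4)·-1.626 - (3)·0.931) / (11) = 0.428
  v = (-10 - (-3)·0.428 - (3)·0.931) / (9) = -1.279
  w = (1 - (-1.3)·0.428 - (4)·-1.279) / (7.3) = 0.914
Iteration 3:
  u = (1 - (4)·-1.279 - (3)·0.914) / (11) = 0.307
  v = (-10 - (-3)·0.307 - (3)·0.914) / (9) = -1.313
  w = (1 - (-1.3)·0.307 - (4)·-1.313) / (7.3) = 0.911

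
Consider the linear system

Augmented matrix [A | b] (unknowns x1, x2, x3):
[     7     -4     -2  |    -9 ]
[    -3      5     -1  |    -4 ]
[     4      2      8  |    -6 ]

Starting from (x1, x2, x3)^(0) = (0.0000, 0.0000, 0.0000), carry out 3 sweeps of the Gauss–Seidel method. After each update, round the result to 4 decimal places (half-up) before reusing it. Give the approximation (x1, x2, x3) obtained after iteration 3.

(-2.2018, -1.9607, 0.8411)

Iteration 1:
  x1 = (-9 - (-4)·0.0000 - (-2)·0.0000) / (7) = -1.2857
  x2 = (-4 - (-3)·-1.2857 - (-1)·0.0000) / (5) = -1.5714
  x3 = (-6 - (4)·-1.2857 - (2)·-1.5714) / (8) = 0.2857
Iteration 2:
  x1 = (-9 - (-4)·-1.5714 - (-2)·0.2857) / (7) = -2.1020
  x2 = (-4 - (-3)·-2.1020 - (-1)·0.2857) / (5) = -2.0041
  x3 = (-6 - (4)·-2.1020 - (2)·-2.0041) / (8) = 0.8020
Iteration 3:
  x1 = (-9 - (-4)·-2.0041 - (-2)·0.8020) / (7) = -2.2018
  x2 = (-4 - (-3)·-2.2018 - (-1)·0.8020) / (5) = -1.9607
  x3 = (-6 - (4)·-2.2018 - (2)·-1.9607) / (8) = 0.8411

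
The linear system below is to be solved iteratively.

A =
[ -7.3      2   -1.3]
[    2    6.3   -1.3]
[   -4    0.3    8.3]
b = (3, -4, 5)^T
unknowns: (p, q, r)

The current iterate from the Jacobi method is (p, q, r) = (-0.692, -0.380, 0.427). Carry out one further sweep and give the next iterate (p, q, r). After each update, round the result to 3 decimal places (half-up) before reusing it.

One sweep:
  p = (3 - (2)·-0.380 - (-1.3)·0.427) / (-7.3) = -0.591
  q = (-4 - (2)·-0.692 - (-1.3)·0.427) / (6.3) = -0.327
  r = (5 - (-4)·-0.692 - (0.3)·-0.380) / (8.3) = 0.283

(-0.591, -0.327, 0.283)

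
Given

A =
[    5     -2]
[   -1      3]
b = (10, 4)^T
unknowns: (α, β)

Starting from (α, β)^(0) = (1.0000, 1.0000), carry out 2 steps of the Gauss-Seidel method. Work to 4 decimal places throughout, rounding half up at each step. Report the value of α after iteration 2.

2.8533

Iteration 1:
  α = (10 - (-2)·1.0000) / (5) = 2.4000
  β = (4 - (-1)·2.4000) / (3) = 2.1333
Iteration 2:
  α = (10 - (-2)·2.1333) / (5) = 2.8533
  β = (4 - (-1)·2.8533) / (3) = 2.2844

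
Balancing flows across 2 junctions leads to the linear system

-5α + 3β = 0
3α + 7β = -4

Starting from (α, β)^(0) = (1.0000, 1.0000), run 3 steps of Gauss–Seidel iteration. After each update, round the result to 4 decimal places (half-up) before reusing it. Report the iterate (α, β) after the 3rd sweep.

(-0.2150, -0.4793)

Iteration 1:
  α = (0 - (3)·1.0000) / (-5) = 0.6000
  β = (-4 - (3)·0.6000) / (7) = -0.8286
Iteration 2:
  α = (0 - (3)·-0.8286) / (-5) = -0.4972
  β = (-4 - (3)·-0.4972) / (7) = -0.3583
Iteration 3:
  α = (0 - (3)·-0.3583) / (-5) = -0.2150
  β = (-4 - (3)·-0.2150) / (7) = -0.4793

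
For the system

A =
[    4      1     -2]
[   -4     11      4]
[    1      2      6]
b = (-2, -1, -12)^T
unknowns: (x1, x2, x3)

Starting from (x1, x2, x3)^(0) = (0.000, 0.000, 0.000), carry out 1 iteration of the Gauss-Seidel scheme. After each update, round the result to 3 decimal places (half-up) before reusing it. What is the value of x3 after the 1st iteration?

Iteration 1:
  x1 = (-2 - (1)·0.000 - (-2)·0.000) / (4) = -0.500
  x2 = (-1 - (-4)·-0.500 - (4)·0.000) / (11) = -0.273
  x3 = (-12 - (1)·-0.500 - (2)·-0.273) / (6) = -1.826

-1.826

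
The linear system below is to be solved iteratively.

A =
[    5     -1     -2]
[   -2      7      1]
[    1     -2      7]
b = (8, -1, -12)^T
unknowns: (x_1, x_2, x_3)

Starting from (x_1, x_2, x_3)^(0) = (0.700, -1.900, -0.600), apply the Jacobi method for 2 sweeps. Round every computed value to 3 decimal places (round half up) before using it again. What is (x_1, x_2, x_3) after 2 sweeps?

Iteration 1:
  x_1 = (8 - (-1)·-1.900 - (-2)·-0.600) / (5) = 0.980
  x_2 = (-1 - (-2)·0.700 - (1)·-0.600) / (7) = 0.143
  x_3 = (-12 - (1)·0.700 - (-2)·-1.900) / (7) = -2.357
Iteration 2:
  x_1 = (8 - (-1)·0.143 - (-2)·-2.357) / (5) = 0.686
  x_2 = (-1 - (-2)·0.980 - (1)·-2.357) / (7) = 0.474
  x_3 = (-12 - (1)·0.980 - (-2)·0.143) / (7) = -1.813

(0.686, 0.474, -1.813)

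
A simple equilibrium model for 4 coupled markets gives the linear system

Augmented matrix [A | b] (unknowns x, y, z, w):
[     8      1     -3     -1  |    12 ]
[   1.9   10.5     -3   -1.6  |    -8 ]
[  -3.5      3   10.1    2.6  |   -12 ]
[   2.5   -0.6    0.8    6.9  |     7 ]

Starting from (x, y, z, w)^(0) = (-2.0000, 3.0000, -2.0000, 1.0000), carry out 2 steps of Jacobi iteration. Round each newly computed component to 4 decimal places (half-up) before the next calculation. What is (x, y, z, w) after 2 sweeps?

(0.7452, -1.3779, -1.3461, 1.1134)

Iteration 1:
  x = (12 - (1)·3.0000 - (-3)·-2.0000 - (-1)·1.0000) / (8) = 0.5000
  y = (-8 - (1.9)·-2.0000 - (-3)·-2.0000 - (-1.6)·1.0000) / (10.5) = -0.8190
  z = (-12 - (-3.5)·-2.0000 - (3)·3.0000 - (2.6)·1.0000) / (10.1) = -3.0297
  w = (7 - (2.5)·-2.0000 - (-0.6)·3.0000 - (0.8)·-2.0000) / (6.9) = 2.2319
Iteration 2:
  x = (12 - (1)·-0.8190 - (-3)·-3.0297 - (-1)·2.2319) / (8) = 0.7452
  y = (-8 - (1.9)·0.5000 - (-3)·-3.0297 - (-1.6)·2.2319) / (10.5) = -1.3779
  z = (-12 - (-3.5)·0.5000 - (3)·-0.8190 - (2.6)·2.2319) / (10.1) = -1.3461
  w = (7 - (2.5)·0.5000 - (-0.6)·-0.8190 - (0.8)·-3.0297) / (6.9) = 1.1134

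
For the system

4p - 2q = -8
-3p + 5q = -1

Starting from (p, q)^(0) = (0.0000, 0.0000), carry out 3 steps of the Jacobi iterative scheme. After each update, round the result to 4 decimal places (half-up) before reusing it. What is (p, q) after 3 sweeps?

Iteration 1:
  p = (-8 - (-2)·0.0000) / (4) = -2.0000
  q = (-1 - (-3)·0.0000) / (5) = -0.2000
Iteration 2:
  p = (-8 - (-2)·-0.2000) / (4) = -2.1000
  q = (-1 - (-3)·-2.0000) / (5) = -1.4000
Iteration 3:
  p = (-8 - (-2)·-1.4000) / (4) = -2.7000
  q = (-1 - (-3)·-2.1000) / (5) = -1.4600

(-2.7000, -1.4600)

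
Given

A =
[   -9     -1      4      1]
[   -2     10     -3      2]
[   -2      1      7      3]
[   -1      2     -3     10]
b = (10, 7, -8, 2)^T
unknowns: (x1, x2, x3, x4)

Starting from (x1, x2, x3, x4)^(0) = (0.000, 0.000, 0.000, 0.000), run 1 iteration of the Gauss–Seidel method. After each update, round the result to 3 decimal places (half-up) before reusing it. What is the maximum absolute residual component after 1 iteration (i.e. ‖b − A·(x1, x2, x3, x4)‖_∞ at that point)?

7.060

Iteration 1:
  x1 = (10 - (-1)·0.000 - (4)·0.000 - (1)·0.000) / (-9) = -1.111
  x2 = (7 - (-2)·-1.111 - (-3)·0.000 - (2)·0.000) / (10) = 0.478
  x3 = (-8 - (-2)·-1.111 - (1)·0.478 - (3)·0.000) / (7) = -1.529
  x4 = (2 - (-1)·-1.111 - (2)·0.478 - (-3)·-1.529) / (10) = -0.465
Residual b − A·x = (7.060, -3.659, 1.398, -0.004); ∞-norm = 7.060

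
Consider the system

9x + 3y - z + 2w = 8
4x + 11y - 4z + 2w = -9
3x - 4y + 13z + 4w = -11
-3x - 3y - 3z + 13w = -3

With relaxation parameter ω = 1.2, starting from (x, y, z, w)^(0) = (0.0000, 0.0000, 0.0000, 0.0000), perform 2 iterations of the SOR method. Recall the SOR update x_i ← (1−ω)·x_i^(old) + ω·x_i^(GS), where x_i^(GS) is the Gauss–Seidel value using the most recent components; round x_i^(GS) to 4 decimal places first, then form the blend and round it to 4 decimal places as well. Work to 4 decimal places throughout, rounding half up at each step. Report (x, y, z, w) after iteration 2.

Iteration 1:
  x: GS value = (8 - (3)·0.0000 - (-1)·0.0000 - (2)·0.0000) / (9) = 0.8889;  x ← (1−ω)·0.0000 + ω·0.8889 = 1.0667
  y: GS value = (-9 - (4)·1.0667 - (-4)·0.0000 - (2)·0.0000) / (11) = -1.2061;  y ← (1−ω)·0.0000 + ω·-1.2061 = -1.4473
  z: GS value = (-11 - (3)·1.0667 - (-4)·-1.4473 - (4)·0.0000) / (13) = -1.5376;  z ← (1−ω)·0.0000 + ω·-1.5376 = -1.8451
  w: GS value = (-3 - (-3)·1.0667 - (-3)·-1.4473 - (-3)·-1.8451) / (13) = -0.7444;  w ← (1−ω)·0.0000 + ω·-0.7444 = -0.8933
Iteration 2:
  x: GS value = (8 - (3)·-1.4473 - (-1)·-1.8451 - (2)·-0.8933) / (9) = 1.3648;  x ← (1−ω)·1.0667 + ω·1.3648 = 1.4244
  y: GS value = (-9 - (4)·1.4244 - (-4)·-1.8451 - (2)·-0.8933) / (11) = -1.8447;  y ← (1−ω)·-1.4473 + ω·-1.8447 = -1.9242
  z: GS value = (-11 - (3)·1.4244 - (-4)·-1.9242 - (4)·-0.8933) / (13) = -1.4921;  z ← (1−ω)·-1.8451 + ω·-1.4921 = -1.4215
  w: GS value = (-3 - (-3)·1.4244 - (-3)·-1.9242 - (-3)·-1.4215) / (13) = -0.6741;  w ← (1−ω)·-0.8933 + ω·-0.6741 = -0.6303

(1.4244, -1.9242, -1.4215, -0.6303)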